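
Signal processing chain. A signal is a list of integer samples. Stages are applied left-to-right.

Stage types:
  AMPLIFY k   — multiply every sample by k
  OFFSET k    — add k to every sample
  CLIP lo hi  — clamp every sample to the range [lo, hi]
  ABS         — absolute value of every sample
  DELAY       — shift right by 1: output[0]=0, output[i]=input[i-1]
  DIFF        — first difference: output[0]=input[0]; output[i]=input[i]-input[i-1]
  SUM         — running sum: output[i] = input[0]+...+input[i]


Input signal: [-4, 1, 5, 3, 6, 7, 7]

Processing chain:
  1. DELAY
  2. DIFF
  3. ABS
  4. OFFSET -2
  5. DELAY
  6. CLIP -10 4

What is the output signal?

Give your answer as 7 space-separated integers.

Input: [-4, 1, 5, 3, 6, 7, 7]
Stage 1 (DELAY): [0, -4, 1, 5, 3, 6, 7] = [0, -4, 1, 5, 3, 6, 7] -> [0, -4, 1, 5, 3, 6, 7]
Stage 2 (DIFF): s[0]=0, -4-0=-4, 1--4=5, 5-1=4, 3-5=-2, 6-3=3, 7-6=1 -> [0, -4, 5, 4, -2, 3, 1]
Stage 3 (ABS): |0|=0, |-4|=4, |5|=5, |4|=4, |-2|=2, |3|=3, |1|=1 -> [0, 4, 5, 4, 2, 3, 1]
Stage 4 (OFFSET -2): 0+-2=-2, 4+-2=2, 5+-2=3, 4+-2=2, 2+-2=0, 3+-2=1, 1+-2=-1 -> [-2, 2, 3, 2, 0, 1, -1]
Stage 5 (DELAY): [0, -2, 2, 3, 2, 0, 1] = [0, -2, 2, 3, 2, 0, 1] -> [0, -2, 2, 3, 2, 0, 1]
Stage 6 (CLIP -10 4): clip(0,-10,4)=0, clip(-2,-10,4)=-2, clip(2,-10,4)=2, clip(3,-10,4)=3, clip(2,-10,4)=2, clip(0,-10,4)=0, clip(1,-10,4)=1 -> [0, -2, 2, 3, 2, 0, 1]

Answer: 0 -2 2 3 2 0 1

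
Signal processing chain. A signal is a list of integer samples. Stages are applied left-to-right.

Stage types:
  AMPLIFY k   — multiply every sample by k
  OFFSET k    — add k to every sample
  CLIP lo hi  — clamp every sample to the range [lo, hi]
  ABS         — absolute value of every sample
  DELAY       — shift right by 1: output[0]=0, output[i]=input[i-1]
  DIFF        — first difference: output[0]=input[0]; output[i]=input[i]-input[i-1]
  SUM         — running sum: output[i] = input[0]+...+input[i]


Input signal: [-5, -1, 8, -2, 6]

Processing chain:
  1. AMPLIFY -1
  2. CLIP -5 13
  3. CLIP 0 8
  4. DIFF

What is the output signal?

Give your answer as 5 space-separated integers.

Answer: 5 -4 -1 2 -2

Derivation:
Input: [-5, -1, 8, -2, 6]
Stage 1 (AMPLIFY -1): -5*-1=5, -1*-1=1, 8*-1=-8, -2*-1=2, 6*-1=-6 -> [5, 1, -8, 2, -6]
Stage 2 (CLIP -5 13): clip(5,-5,13)=5, clip(1,-5,13)=1, clip(-8,-5,13)=-5, clip(2,-5,13)=2, clip(-6,-5,13)=-5 -> [5, 1, -5, 2, -5]
Stage 3 (CLIP 0 8): clip(5,0,8)=5, clip(1,0,8)=1, clip(-5,0,8)=0, clip(2,0,8)=2, clip(-5,0,8)=0 -> [5, 1, 0, 2, 0]
Stage 4 (DIFF): s[0]=5, 1-5=-4, 0-1=-1, 2-0=2, 0-2=-2 -> [5, -4, -1, 2, -2]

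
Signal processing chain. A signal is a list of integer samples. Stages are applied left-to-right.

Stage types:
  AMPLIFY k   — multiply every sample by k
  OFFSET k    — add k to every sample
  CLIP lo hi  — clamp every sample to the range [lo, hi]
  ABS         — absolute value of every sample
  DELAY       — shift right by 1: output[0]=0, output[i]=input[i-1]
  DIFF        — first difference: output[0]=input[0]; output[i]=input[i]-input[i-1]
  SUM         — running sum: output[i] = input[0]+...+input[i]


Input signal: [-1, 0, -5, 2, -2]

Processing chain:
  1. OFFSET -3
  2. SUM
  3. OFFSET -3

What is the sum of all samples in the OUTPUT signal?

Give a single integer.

Answer: -78

Derivation:
Input: [-1, 0, -5, 2, -2]
Stage 1 (OFFSET -3): -1+-3=-4, 0+-3=-3, -5+-3=-8, 2+-3=-1, -2+-3=-5 -> [-4, -3, -8, -1, -5]
Stage 2 (SUM): sum[0..0]=-4, sum[0..1]=-7, sum[0..2]=-15, sum[0..3]=-16, sum[0..4]=-21 -> [-4, -7, -15, -16, -21]
Stage 3 (OFFSET -3): -4+-3=-7, -7+-3=-10, -15+-3=-18, -16+-3=-19, -21+-3=-24 -> [-7, -10, -18, -19, -24]
Output sum: -78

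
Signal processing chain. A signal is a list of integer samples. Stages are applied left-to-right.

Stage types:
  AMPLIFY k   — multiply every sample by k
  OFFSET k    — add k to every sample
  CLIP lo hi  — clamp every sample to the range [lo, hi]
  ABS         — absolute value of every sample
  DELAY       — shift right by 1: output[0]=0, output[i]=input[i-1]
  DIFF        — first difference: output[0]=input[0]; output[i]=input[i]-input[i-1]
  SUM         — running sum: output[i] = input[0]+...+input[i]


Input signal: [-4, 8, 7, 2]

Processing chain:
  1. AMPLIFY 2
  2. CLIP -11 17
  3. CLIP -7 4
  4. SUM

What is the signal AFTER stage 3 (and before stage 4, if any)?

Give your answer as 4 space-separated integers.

Answer: -7 4 4 4

Derivation:
Input: [-4, 8, 7, 2]
Stage 1 (AMPLIFY 2): -4*2=-8, 8*2=16, 7*2=14, 2*2=4 -> [-8, 16, 14, 4]
Stage 2 (CLIP -11 17): clip(-8,-11,17)=-8, clip(16,-11,17)=16, clip(14,-11,17)=14, clip(4,-11,17)=4 -> [-8, 16, 14, 4]
Stage 3 (CLIP -7 4): clip(-8,-7,4)=-7, clip(16,-7,4)=4, clip(14,-7,4)=4, clip(4,-7,4)=4 -> [-7, 4, 4, 4]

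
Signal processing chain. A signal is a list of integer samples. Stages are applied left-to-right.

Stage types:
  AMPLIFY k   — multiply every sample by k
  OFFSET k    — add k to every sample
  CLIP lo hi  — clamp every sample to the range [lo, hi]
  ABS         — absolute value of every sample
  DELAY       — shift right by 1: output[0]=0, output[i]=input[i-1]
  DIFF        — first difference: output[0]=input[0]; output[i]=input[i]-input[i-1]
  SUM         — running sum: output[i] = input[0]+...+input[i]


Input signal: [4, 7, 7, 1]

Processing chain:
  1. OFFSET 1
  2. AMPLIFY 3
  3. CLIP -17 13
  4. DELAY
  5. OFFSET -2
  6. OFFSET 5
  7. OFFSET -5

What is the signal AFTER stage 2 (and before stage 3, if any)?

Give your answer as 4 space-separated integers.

Answer: 15 24 24 6

Derivation:
Input: [4, 7, 7, 1]
Stage 1 (OFFSET 1): 4+1=5, 7+1=8, 7+1=8, 1+1=2 -> [5, 8, 8, 2]
Stage 2 (AMPLIFY 3): 5*3=15, 8*3=24, 8*3=24, 2*3=6 -> [15, 24, 24, 6]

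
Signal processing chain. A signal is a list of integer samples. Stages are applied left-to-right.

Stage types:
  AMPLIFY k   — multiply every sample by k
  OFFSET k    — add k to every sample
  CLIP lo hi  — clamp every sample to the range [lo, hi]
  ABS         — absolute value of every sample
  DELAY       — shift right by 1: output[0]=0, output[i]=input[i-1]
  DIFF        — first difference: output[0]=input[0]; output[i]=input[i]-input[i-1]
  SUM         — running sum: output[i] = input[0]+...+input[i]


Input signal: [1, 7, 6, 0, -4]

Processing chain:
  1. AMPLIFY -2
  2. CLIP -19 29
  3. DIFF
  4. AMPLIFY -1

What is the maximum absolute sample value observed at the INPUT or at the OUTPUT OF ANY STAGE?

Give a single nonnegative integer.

Input: [1, 7, 6, 0, -4] (max |s|=7)
Stage 1 (AMPLIFY -2): 1*-2=-2, 7*-2=-14, 6*-2=-12, 0*-2=0, -4*-2=8 -> [-2, -14, -12, 0, 8] (max |s|=14)
Stage 2 (CLIP -19 29): clip(-2,-19,29)=-2, clip(-14,-19,29)=-14, clip(-12,-19,29)=-12, clip(0,-19,29)=0, clip(8,-19,29)=8 -> [-2, -14, -12, 0, 8] (max |s|=14)
Stage 3 (DIFF): s[0]=-2, -14--2=-12, -12--14=2, 0--12=12, 8-0=8 -> [-2, -12, 2, 12, 8] (max |s|=12)
Stage 4 (AMPLIFY -1): -2*-1=2, -12*-1=12, 2*-1=-2, 12*-1=-12, 8*-1=-8 -> [2, 12, -2, -12, -8] (max |s|=12)
Overall max amplitude: 14

Answer: 14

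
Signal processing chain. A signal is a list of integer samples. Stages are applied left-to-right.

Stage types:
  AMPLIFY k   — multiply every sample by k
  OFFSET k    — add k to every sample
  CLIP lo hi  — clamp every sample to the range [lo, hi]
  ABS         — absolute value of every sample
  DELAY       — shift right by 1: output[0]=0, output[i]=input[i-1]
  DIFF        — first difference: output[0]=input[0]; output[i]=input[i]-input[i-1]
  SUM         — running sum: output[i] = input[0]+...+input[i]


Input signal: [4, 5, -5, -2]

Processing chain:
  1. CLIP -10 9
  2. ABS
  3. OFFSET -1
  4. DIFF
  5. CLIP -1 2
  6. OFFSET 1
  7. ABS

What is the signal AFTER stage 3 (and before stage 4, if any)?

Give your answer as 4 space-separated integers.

Input: [4, 5, -5, -2]
Stage 1 (CLIP -10 9): clip(4,-10,9)=4, clip(5,-10,9)=5, clip(-5,-10,9)=-5, clip(-2,-10,9)=-2 -> [4, 5, -5, -2]
Stage 2 (ABS): |4|=4, |5|=5, |-5|=5, |-2|=2 -> [4, 5, 5, 2]
Stage 3 (OFFSET -1): 4+-1=3, 5+-1=4, 5+-1=4, 2+-1=1 -> [3, 4, 4, 1]

Answer: 3 4 4 1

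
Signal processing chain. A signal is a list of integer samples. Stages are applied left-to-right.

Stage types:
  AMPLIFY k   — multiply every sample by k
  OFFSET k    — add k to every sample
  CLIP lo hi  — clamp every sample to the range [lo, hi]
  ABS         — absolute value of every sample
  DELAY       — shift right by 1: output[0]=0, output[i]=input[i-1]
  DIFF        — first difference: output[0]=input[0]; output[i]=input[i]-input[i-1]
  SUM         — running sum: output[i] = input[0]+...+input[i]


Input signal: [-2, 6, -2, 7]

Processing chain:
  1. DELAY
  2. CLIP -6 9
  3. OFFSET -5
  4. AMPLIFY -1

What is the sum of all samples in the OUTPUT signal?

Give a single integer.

Answer: 18

Derivation:
Input: [-2, 6, -2, 7]
Stage 1 (DELAY): [0, -2, 6, -2] = [0, -2, 6, -2] -> [0, -2, 6, -2]
Stage 2 (CLIP -6 9): clip(0,-6,9)=0, clip(-2,-6,9)=-2, clip(6,-6,9)=6, clip(-2,-6,9)=-2 -> [0, -2, 6, -2]
Stage 3 (OFFSET -5): 0+-5=-5, -2+-5=-7, 6+-5=1, -2+-5=-7 -> [-5, -7, 1, -7]
Stage 4 (AMPLIFY -1): -5*-1=5, -7*-1=7, 1*-1=-1, -7*-1=7 -> [5, 7, -1, 7]
Output sum: 18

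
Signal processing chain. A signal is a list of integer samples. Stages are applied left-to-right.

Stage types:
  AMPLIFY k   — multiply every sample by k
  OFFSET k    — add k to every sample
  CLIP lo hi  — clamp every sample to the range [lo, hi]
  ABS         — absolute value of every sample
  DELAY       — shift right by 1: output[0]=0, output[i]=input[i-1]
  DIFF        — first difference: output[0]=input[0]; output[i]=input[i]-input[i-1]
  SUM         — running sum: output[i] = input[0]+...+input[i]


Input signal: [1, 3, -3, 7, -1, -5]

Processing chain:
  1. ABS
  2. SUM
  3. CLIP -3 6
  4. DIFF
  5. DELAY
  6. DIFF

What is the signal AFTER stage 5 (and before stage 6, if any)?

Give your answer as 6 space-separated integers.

Input: [1, 3, -3, 7, -1, -5]
Stage 1 (ABS): |1|=1, |3|=3, |-3|=3, |7|=7, |-1|=1, |-5|=5 -> [1, 3, 3, 7, 1, 5]
Stage 2 (SUM): sum[0..0]=1, sum[0..1]=4, sum[0..2]=7, sum[0..3]=14, sum[0..4]=15, sum[0..5]=20 -> [1, 4, 7, 14, 15, 20]
Stage 3 (CLIP -3 6): clip(1,-3,6)=1, clip(4,-3,6)=4, clip(7,-3,6)=6, clip(14,-3,6)=6, clip(15,-3,6)=6, clip(20,-3,6)=6 -> [1, 4, 6, 6, 6, 6]
Stage 4 (DIFF): s[0]=1, 4-1=3, 6-4=2, 6-6=0, 6-6=0, 6-6=0 -> [1, 3, 2, 0, 0, 0]
Stage 5 (DELAY): [0, 1, 3, 2, 0, 0] = [0, 1, 3, 2, 0, 0] -> [0, 1, 3, 2, 0, 0]

Answer: 0 1 3 2 0 0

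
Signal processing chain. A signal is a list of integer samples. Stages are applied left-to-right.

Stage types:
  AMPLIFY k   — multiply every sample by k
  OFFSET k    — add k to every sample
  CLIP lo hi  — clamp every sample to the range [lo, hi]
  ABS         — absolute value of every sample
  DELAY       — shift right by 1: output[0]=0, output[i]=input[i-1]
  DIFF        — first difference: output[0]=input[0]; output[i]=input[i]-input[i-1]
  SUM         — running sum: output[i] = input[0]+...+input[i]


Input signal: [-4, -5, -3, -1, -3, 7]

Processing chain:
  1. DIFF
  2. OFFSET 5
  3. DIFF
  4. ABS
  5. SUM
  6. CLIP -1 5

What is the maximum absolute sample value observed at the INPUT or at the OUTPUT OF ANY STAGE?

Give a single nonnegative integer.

Answer: 23

Derivation:
Input: [-4, -5, -3, -1, -3, 7] (max |s|=7)
Stage 1 (DIFF): s[0]=-4, -5--4=-1, -3--5=2, -1--3=2, -3--1=-2, 7--3=10 -> [-4, -1, 2, 2, -2, 10] (max |s|=10)
Stage 2 (OFFSET 5): -4+5=1, -1+5=4, 2+5=7, 2+5=7, -2+5=3, 10+5=15 -> [1, 4, 7, 7, 3, 15] (max |s|=15)
Stage 3 (DIFF): s[0]=1, 4-1=3, 7-4=3, 7-7=0, 3-7=-4, 15-3=12 -> [1, 3, 3, 0, -4, 12] (max |s|=12)
Stage 4 (ABS): |1|=1, |3|=3, |3|=3, |0|=0, |-4|=4, |12|=12 -> [1, 3, 3, 0, 4, 12] (max |s|=12)
Stage 5 (SUM): sum[0..0]=1, sum[0..1]=4, sum[0..2]=7, sum[0..3]=7, sum[0..4]=11, sum[0..5]=23 -> [1, 4, 7, 7, 11, 23] (max |s|=23)
Stage 6 (CLIP -1 5): clip(1,-1,5)=1, clip(4,-1,5)=4, clip(7,-1,5)=5, clip(7,-1,5)=5, clip(11,-1,5)=5, clip(23,-1,5)=5 -> [1, 4, 5, 5, 5, 5] (max |s|=5)
Overall max amplitude: 23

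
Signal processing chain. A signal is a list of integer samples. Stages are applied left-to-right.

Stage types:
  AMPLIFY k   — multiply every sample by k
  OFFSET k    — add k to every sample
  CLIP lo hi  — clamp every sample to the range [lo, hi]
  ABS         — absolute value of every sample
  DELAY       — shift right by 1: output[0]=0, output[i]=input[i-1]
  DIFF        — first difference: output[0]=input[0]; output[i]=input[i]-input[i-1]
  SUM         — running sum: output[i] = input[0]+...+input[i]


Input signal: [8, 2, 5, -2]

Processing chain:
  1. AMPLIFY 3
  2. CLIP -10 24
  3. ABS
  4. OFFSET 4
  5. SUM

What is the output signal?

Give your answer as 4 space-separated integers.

Answer: 28 38 57 67

Derivation:
Input: [8, 2, 5, -2]
Stage 1 (AMPLIFY 3): 8*3=24, 2*3=6, 5*3=15, -2*3=-6 -> [24, 6, 15, -6]
Stage 2 (CLIP -10 24): clip(24,-10,24)=24, clip(6,-10,24)=6, clip(15,-10,24)=15, clip(-6,-10,24)=-6 -> [24, 6, 15, -6]
Stage 3 (ABS): |24|=24, |6|=6, |15|=15, |-6|=6 -> [24, 6, 15, 6]
Stage 4 (OFFSET 4): 24+4=28, 6+4=10, 15+4=19, 6+4=10 -> [28, 10, 19, 10]
Stage 5 (SUM): sum[0..0]=28, sum[0..1]=38, sum[0..2]=57, sum[0..3]=67 -> [28, 38, 57, 67]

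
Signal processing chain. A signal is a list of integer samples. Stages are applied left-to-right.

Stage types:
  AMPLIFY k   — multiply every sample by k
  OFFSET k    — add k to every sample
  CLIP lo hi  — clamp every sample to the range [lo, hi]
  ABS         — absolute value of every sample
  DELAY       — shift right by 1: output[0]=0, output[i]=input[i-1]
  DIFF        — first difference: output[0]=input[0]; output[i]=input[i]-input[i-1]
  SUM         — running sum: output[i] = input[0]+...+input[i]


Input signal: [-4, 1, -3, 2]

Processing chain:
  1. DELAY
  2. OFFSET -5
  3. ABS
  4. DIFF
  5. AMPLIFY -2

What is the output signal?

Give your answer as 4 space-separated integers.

Answer: -10 -8 10 -8

Derivation:
Input: [-4, 1, -3, 2]
Stage 1 (DELAY): [0, -4, 1, -3] = [0, -4, 1, -3] -> [0, -4, 1, -3]
Stage 2 (OFFSET -5): 0+-5=-5, -4+-5=-9, 1+-5=-4, -3+-5=-8 -> [-5, -9, -4, -8]
Stage 3 (ABS): |-5|=5, |-9|=9, |-4|=4, |-8|=8 -> [5, 9, 4, 8]
Stage 4 (DIFF): s[0]=5, 9-5=4, 4-9=-5, 8-4=4 -> [5, 4, -5, 4]
Stage 5 (AMPLIFY -2): 5*-2=-10, 4*-2=-8, -5*-2=10, 4*-2=-8 -> [-10, -8, 10, -8]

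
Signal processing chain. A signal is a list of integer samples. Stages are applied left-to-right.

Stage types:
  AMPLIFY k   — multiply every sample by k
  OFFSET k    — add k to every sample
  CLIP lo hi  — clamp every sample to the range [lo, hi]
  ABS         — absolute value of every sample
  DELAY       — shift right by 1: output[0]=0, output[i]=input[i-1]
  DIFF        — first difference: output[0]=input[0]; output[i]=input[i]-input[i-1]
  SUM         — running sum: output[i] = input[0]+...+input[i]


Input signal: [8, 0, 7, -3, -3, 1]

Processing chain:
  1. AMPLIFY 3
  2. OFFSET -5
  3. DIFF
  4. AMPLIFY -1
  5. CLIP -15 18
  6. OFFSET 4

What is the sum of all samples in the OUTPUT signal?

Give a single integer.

Input: [8, 0, 7, -3, -3, 1]
Stage 1 (AMPLIFY 3): 8*3=24, 0*3=0, 7*3=21, -3*3=-9, -3*3=-9, 1*3=3 -> [24, 0, 21, -9, -9, 3]
Stage 2 (OFFSET -5): 24+-5=19, 0+-5=-5, 21+-5=16, -9+-5=-14, -9+-5=-14, 3+-5=-2 -> [19, -5, 16, -14, -14, -2]
Stage 3 (DIFF): s[0]=19, -5-19=-24, 16--5=21, -14-16=-30, -14--14=0, -2--14=12 -> [19, -24, 21, -30, 0, 12]
Stage 4 (AMPLIFY -1): 19*-1=-19, -24*-1=24, 21*-1=-21, -30*-1=30, 0*-1=0, 12*-1=-12 -> [-19, 24, -21, 30, 0, -12]
Stage 5 (CLIP -15 18): clip(-19,-15,18)=-15, clip(24,-15,18)=18, clip(-21,-15,18)=-15, clip(30,-15,18)=18, clip(0,-15,18)=0, clip(-12,-15,18)=-12 -> [-15, 18, -15, 18, 0, -12]
Stage 6 (OFFSET 4): -15+4=-11, 18+4=22, -15+4=-11, 18+4=22, 0+4=4, -12+4=-8 -> [-11, 22, -11, 22, 4, -8]
Output sum: 18

Answer: 18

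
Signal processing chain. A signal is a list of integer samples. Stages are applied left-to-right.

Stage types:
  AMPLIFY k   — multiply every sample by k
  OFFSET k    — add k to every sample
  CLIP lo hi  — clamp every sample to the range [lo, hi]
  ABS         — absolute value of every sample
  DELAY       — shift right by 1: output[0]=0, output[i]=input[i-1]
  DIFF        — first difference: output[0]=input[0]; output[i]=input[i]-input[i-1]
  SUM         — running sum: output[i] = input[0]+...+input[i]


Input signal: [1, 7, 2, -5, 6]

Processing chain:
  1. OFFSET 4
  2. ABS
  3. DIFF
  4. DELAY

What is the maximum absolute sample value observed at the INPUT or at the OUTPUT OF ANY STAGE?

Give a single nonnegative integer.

Answer: 11

Derivation:
Input: [1, 7, 2, -5, 6] (max |s|=7)
Stage 1 (OFFSET 4): 1+4=5, 7+4=11, 2+4=6, -5+4=-1, 6+4=10 -> [5, 11, 6, -1, 10] (max |s|=11)
Stage 2 (ABS): |5|=5, |11|=11, |6|=6, |-1|=1, |10|=10 -> [5, 11, 6, 1, 10] (max |s|=11)
Stage 3 (DIFF): s[0]=5, 11-5=6, 6-11=-5, 1-6=-5, 10-1=9 -> [5, 6, -5, -5, 9] (max |s|=9)
Stage 4 (DELAY): [0, 5, 6, -5, -5] = [0, 5, 6, -5, -5] -> [0, 5, 6, -5, -5] (max |s|=6)
Overall max amplitude: 11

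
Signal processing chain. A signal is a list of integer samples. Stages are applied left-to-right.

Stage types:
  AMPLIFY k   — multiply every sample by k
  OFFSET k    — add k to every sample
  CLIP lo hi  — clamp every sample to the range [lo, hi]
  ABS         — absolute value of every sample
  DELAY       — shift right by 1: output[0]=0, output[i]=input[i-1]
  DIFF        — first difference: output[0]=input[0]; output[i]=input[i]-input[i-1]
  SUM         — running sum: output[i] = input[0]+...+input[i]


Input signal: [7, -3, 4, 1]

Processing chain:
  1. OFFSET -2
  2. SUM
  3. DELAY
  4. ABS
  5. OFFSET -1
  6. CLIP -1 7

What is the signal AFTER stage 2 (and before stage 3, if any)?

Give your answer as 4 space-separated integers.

Input: [7, -3, 4, 1]
Stage 1 (OFFSET -2): 7+-2=5, -3+-2=-5, 4+-2=2, 1+-2=-1 -> [5, -5, 2, -1]
Stage 2 (SUM): sum[0..0]=5, sum[0..1]=0, sum[0..2]=2, sum[0..3]=1 -> [5, 0, 2, 1]

Answer: 5 0 2 1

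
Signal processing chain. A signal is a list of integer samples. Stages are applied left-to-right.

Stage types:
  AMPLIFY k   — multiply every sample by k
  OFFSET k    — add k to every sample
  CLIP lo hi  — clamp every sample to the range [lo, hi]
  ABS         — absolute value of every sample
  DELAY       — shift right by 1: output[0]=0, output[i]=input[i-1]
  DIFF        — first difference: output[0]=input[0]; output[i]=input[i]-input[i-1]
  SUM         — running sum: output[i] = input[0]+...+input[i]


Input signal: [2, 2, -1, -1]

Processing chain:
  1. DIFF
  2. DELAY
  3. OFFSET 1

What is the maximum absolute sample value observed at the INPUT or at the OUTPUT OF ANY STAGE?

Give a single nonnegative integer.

Input: [2, 2, -1, -1] (max |s|=2)
Stage 1 (DIFF): s[0]=2, 2-2=0, -1-2=-3, -1--1=0 -> [2, 0, -3, 0] (max |s|=3)
Stage 2 (DELAY): [0, 2, 0, -3] = [0, 2, 0, -3] -> [0, 2, 0, -3] (max |s|=3)
Stage 3 (OFFSET 1): 0+1=1, 2+1=3, 0+1=1, -3+1=-2 -> [1, 3, 1, -2] (max |s|=3)
Overall max amplitude: 3

Answer: 3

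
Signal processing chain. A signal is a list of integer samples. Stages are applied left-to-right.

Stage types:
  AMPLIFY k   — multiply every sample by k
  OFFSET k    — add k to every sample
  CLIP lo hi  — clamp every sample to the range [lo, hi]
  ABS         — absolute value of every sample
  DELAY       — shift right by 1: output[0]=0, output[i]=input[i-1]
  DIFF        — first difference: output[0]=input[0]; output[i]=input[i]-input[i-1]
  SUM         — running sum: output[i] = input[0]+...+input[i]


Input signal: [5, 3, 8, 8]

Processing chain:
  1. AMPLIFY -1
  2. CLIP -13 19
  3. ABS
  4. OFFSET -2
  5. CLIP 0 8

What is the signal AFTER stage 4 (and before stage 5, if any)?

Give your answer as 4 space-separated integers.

Input: [5, 3, 8, 8]
Stage 1 (AMPLIFY -1): 5*-1=-5, 3*-1=-3, 8*-1=-8, 8*-1=-8 -> [-5, -3, -8, -8]
Stage 2 (CLIP -13 19): clip(-5,-13,19)=-5, clip(-3,-13,19)=-3, clip(-8,-13,19)=-8, clip(-8,-13,19)=-8 -> [-5, -3, -8, -8]
Stage 3 (ABS): |-5|=5, |-3|=3, |-8|=8, |-8|=8 -> [5, 3, 8, 8]
Stage 4 (OFFSET -2): 5+-2=3, 3+-2=1, 8+-2=6, 8+-2=6 -> [3, 1, 6, 6]

Answer: 3 1 6 6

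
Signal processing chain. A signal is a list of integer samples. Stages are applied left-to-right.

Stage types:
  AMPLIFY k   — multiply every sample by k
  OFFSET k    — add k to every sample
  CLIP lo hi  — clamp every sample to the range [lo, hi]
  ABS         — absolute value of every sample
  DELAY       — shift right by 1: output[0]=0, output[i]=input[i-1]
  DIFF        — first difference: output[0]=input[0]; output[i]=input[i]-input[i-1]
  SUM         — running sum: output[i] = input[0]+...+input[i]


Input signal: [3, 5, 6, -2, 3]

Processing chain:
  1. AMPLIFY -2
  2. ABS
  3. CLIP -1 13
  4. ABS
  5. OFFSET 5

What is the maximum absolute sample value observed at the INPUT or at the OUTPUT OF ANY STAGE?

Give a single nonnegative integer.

Input: [3, 5, 6, -2, 3] (max |s|=6)
Stage 1 (AMPLIFY -2): 3*-2=-6, 5*-2=-10, 6*-2=-12, -2*-2=4, 3*-2=-6 -> [-6, -10, -12, 4, -6] (max |s|=12)
Stage 2 (ABS): |-6|=6, |-10|=10, |-12|=12, |4|=4, |-6|=6 -> [6, 10, 12, 4, 6] (max |s|=12)
Stage 3 (CLIP -1 13): clip(6,-1,13)=6, clip(10,-1,13)=10, clip(12,-1,13)=12, clip(4,-1,13)=4, clip(6,-1,13)=6 -> [6, 10, 12, 4, 6] (max |s|=12)
Stage 4 (ABS): |6|=6, |10|=10, |12|=12, |4|=4, |6|=6 -> [6, 10, 12, 4, 6] (max |s|=12)
Stage 5 (OFFSET 5): 6+5=11, 10+5=15, 12+5=17, 4+5=9, 6+5=11 -> [11, 15, 17, 9, 11] (max |s|=17)
Overall max amplitude: 17

Answer: 17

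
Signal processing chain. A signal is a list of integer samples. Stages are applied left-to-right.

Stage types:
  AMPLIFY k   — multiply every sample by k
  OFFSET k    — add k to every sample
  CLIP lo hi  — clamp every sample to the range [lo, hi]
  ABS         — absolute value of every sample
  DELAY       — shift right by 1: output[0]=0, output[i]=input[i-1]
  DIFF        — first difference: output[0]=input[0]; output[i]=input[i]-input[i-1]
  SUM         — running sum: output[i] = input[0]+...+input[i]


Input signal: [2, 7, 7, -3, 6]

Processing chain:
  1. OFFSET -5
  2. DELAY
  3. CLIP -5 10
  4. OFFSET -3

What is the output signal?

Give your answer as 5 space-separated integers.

Answer: -3 -6 -1 -1 -8

Derivation:
Input: [2, 7, 7, -3, 6]
Stage 1 (OFFSET -5): 2+-5=-3, 7+-5=2, 7+-5=2, -3+-5=-8, 6+-5=1 -> [-3, 2, 2, -8, 1]
Stage 2 (DELAY): [0, -3, 2, 2, -8] = [0, -3, 2, 2, -8] -> [0, -3, 2, 2, -8]
Stage 3 (CLIP -5 10): clip(0,-5,10)=0, clip(-3,-5,10)=-3, clip(2,-5,10)=2, clip(2,-5,10)=2, clip(-8,-5,10)=-5 -> [0, -3, 2, 2, -5]
Stage 4 (OFFSET -3): 0+-3=-3, -3+-3=-6, 2+-3=-1, 2+-3=-1, -5+-3=-8 -> [-3, -6, -1, -1, -8]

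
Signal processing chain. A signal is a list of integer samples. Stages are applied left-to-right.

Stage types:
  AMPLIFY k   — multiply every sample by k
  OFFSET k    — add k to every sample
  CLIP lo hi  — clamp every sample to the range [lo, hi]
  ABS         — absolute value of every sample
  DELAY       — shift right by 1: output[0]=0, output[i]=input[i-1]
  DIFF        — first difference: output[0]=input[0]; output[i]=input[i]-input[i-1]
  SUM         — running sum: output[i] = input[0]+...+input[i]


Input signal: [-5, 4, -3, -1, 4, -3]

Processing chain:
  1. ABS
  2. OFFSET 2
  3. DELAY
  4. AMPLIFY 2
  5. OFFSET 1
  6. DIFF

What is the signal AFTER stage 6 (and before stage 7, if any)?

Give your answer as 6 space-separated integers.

Input: [-5, 4, -3, -1, 4, -3]
Stage 1 (ABS): |-5|=5, |4|=4, |-3|=3, |-1|=1, |4|=4, |-3|=3 -> [5, 4, 3, 1, 4, 3]
Stage 2 (OFFSET 2): 5+2=7, 4+2=6, 3+2=5, 1+2=3, 4+2=6, 3+2=5 -> [7, 6, 5, 3, 6, 5]
Stage 3 (DELAY): [0, 7, 6, 5, 3, 6] = [0, 7, 6, 5, 3, 6] -> [0, 7, 6, 5, 3, 6]
Stage 4 (AMPLIFY 2): 0*2=0, 7*2=14, 6*2=12, 5*2=10, 3*2=6, 6*2=12 -> [0, 14, 12, 10, 6, 12]
Stage 5 (OFFSET 1): 0+1=1, 14+1=15, 12+1=13, 10+1=11, 6+1=7, 12+1=13 -> [1, 15, 13, 11, 7, 13]
Stage 6 (DIFF): s[0]=1, 15-1=14, 13-15=-2, 11-13=-2, 7-11=-4, 13-7=6 -> [1, 14, -2, -2, -4, 6]

Answer: 1 14 -2 -2 -4 6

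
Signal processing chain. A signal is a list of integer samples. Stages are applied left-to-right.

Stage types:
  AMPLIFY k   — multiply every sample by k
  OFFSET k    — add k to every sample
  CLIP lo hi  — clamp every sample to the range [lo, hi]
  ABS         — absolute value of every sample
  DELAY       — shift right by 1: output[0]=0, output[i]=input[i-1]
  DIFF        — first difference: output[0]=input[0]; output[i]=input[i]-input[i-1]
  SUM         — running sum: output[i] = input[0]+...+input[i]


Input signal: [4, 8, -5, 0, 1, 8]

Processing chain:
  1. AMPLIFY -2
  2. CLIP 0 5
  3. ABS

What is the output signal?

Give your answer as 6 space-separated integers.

Input: [4, 8, -5, 0, 1, 8]
Stage 1 (AMPLIFY -2): 4*-2=-8, 8*-2=-16, -5*-2=10, 0*-2=0, 1*-2=-2, 8*-2=-16 -> [-8, -16, 10, 0, -2, -16]
Stage 2 (CLIP 0 5): clip(-8,0,5)=0, clip(-16,0,5)=0, clip(10,0,5)=5, clip(0,0,5)=0, clip(-2,0,5)=0, clip(-16,0,5)=0 -> [0, 0, 5, 0, 0, 0]
Stage 3 (ABS): |0|=0, |0|=0, |5|=5, |0|=0, |0|=0, |0|=0 -> [0, 0, 5, 0, 0, 0]

Answer: 0 0 5 0 0 0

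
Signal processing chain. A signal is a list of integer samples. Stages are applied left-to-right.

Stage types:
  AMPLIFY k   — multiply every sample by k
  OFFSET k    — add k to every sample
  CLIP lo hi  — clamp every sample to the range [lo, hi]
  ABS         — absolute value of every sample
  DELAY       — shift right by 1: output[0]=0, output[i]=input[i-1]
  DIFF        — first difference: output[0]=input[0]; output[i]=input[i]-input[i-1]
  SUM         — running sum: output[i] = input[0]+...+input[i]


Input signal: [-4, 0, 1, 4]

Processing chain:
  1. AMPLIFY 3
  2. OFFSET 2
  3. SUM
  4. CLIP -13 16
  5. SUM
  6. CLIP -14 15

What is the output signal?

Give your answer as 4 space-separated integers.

Input: [-4, 0, 1, 4]
Stage 1 (AMPLIFY 3): -4*3=-12, 0*3=0, 1*3=3, 4*3=12 -> [-12, 0, 3, 12]
Stage 2 (OFFSET 2): -12+2=-10, 0+2=2, 3+2=5, 12+2=14 -> [-10, 2, 5, 14]
Stage 3 (SUM): sum[0..0]=-10, sum[0..1]=-8, sum[0..2]=-3, sum[0..3]=11 -> [-10, -8, -3, 11]
Stage 4 (CLIP -13 16): clip(-10,-13,16)=-10, clip(-8,-13,16)=-8, clip(-3,-13,16)=-3, clip(11,-13,16)=11 -> [-10, -8, -3, 11]
Stage 5 (SUM): sum[0..0]=-10, sum[0..1]=-18, sum[0..2]=-21, sum[0..3]=-10 -> [-10, -18, -21, -10]
Stage 6 (CLIP -14 15): clip(-10,-14,15)=-10, clip(-18,-14,15)=-14, clip(-21,-14,15)=-14, clip(-10,-14,15)=-10 -> [-10, -14, -14, -10]

Answer: -10 -14 -14 -10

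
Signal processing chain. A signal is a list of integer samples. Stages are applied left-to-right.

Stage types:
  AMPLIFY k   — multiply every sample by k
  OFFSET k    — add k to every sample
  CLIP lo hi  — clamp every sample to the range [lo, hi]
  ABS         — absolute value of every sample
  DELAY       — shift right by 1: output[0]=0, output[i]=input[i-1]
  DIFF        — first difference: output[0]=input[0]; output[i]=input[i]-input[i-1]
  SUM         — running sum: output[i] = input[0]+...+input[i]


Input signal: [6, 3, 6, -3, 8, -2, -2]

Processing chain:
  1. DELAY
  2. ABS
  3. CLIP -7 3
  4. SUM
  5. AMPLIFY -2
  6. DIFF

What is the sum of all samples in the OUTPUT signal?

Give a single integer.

Answer: -34

Derivation:
Input: [6, 3, 6, -3, 8, -2, -2]
Stage 1 (DELAY): [0, 6, 3, 6, -3, 8, -2] = [0, 6, 3, 6, -3, 8, -2] -> [0, 6, 3, 6, -3, 8, -2]
Stage 2 (ABS): |0|=0, |6|=6, |3|=3, |6|=6, |-3|=3, |8|=8, |-2|=2 -> [0, 6, 3, 6, 3, 8, 2]
Stage 3 (CLIP -7 3): clip(0,-7,3)=0, clip(6,-7,3)=3, clip(3,-7,3)=3, clip(6,-7,3)=3, clip(3,-7,3)=3, clip(8,-7,3)=3, clip(2,-7,3)=2 -> [0, 3, 3, 3, 3, 3, 2]
Stage 4 (SUM): sum[0..0]=0, sum[0..1]=3, sum[0..2]=6, sum[0..3]=9, sum[0..4]=12, sum[0..5]=15, sum[0..6]=17 -> [0, 3, 6, 9, 12, 15, 17]
Stage 5 (AMPLIFY -2): 0*-2=0, 3*-2=-6, 6*-2=-12, 9*-2=-18, 12*-2=-24, 15*-2=-30, 17*-2=-34 -> [0, -6, -12, -18, -24, -30, -34]
Stage 6 (DIFF): s[0]=0, -6-0=-6, -12--6=-6, -18--12=-6, -24--18=-6, -30--24=-6, -34--30=-4 -> [0, -6, -6, -6, -6, -6, -4]
Output sum: -34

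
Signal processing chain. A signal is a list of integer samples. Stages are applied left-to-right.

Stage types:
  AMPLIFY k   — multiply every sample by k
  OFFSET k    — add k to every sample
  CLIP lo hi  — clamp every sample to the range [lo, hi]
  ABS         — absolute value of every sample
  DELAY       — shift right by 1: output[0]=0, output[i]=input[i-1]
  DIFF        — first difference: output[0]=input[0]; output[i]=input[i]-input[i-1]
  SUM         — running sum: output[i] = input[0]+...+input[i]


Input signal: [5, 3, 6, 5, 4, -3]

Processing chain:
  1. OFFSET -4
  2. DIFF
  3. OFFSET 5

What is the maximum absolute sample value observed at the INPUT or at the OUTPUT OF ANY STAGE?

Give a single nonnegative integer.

Answer: 8

Derivation:
Input: [5, 3, 6, 5, 4, -3] (max |s|=6)
Stage 1 (OFFSET -4): 5+-4=1, 3+-4=-1, 6+-4=2, 5+-4=1, 4+-4=0, -3+-4=-7 -> [1, -1, 2, 1, 0, -7] (max |s|=7)
Stage 2 (DIFF): s[0]=1, -1-1=-2, 2--1=3, 1-2=-1, 0-1=-1, -7-0=-7 -> [1, -2, 3, -1, -1, -7] (max |s|=7)
Stage 3 (OFFSET 5): 1+5=6, -2+5=3, 3+5=8, -1+5=4, -1+5=4, -7+5=-2 -> [6, 3, 8, 4, 4, -2] (max |s|=8)
Overall max amplitude: 8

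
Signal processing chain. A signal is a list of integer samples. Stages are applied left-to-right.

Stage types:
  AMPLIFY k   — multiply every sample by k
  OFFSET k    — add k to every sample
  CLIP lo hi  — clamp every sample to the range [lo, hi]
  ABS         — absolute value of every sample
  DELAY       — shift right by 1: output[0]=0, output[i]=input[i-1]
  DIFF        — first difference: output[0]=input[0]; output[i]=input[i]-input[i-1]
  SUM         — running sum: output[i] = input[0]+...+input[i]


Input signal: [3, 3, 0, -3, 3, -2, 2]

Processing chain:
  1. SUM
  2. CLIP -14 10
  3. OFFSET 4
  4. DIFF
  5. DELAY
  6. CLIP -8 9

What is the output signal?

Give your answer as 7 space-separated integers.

Answer: 0 7 3 0 -3 3 -2

Derivation:
Input: [3, 3, 0, -3, 3, -2, 2]
Stage 1 (SUM): sum[0..0]=3, sum[0..1]=6, sum[0..2]=6, sum[0..3]=3, sum[0..4]=6, sum[0..5]=4, sum[0..6]=6 -> [3, 6, 6, 3, 6, 4, 6]
Stage 2 (CLIP -14 10): clip(3,-14,10)=3, clip(6,-14,10)=6, clip(6,-14,10)=6, clip(3,-14,10)=3, clip(6,-14,10)=6, clip(4,-14,10)=4, clip(6,-14,10)=6 -> [3, 6, 6, 3, 6, 4, 6]
Stage 3 (OFFSET 4): 3+4=7, 6+4=10, 6+4=10, 3+4=7, 6+4=10, 4+4=8, 6+4=10 -> [7, 10, 10, 7, 10, 8, 10]
Stage 4 (DIFF): s[0]=7, 10-7=3, 10-10=0, 7-10=-3, 10-7=3, 8-10=-2, 10-8=2 -> [7, 3, 0, -3, 3, -2, 2]
Stage 5 (DELAY): [0, 7, 3, 0, -3, 3, -2] = [0, 7, 3, 0, -3, 3, -2] -> [0, 7, 3, 0, -3, 3, -2]
Stage 6 (CLIP -8 9): clip(0,-8,9)=0, clip(7,-8,9)=7, clip(3,-8,9)=3, clip(0,-8,9)=0, clip(-3,-8,9)=-3, clip(3,-8,9)=3, clip(-2,-8,9)=-2 -> [0, 7, 3, 0, -3, 3, -2]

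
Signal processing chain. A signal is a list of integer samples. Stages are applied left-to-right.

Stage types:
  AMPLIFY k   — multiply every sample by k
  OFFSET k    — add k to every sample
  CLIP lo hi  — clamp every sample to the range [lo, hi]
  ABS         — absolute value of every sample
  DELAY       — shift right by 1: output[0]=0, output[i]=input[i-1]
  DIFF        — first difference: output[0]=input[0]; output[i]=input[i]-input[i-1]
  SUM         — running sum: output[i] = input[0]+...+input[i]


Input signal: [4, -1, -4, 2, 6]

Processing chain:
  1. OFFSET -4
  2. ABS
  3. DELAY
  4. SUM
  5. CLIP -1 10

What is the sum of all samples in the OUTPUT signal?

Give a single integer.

Input: [4, -1, -4, 2, 6]
Stage 1 (OFFSET -4): 4+-4=0, -1+-4=-5, -4+-4=-8, 2+-4=-2, 6+-4=2 -> [0, -5, -8, -2, 2]
Stage 2 (ABS): |0|=0, |-5|=5, |-8|=8, |-2|=2, |2|=2 -> [0, 5, 8, 2, 2]
Stage 3 (DELAY): [0, 0, 5, 8, 2] = [0, 0, 5, 8, 2] -> [0, 0, 5, 8, 2]
Stage 4 (SUM): sum[0..0]=0, sum[0..1]=0, sum[0..2]=5, sum[0..3]=13, sum[0..4]=15 -> [0, 0, 5, 13, 15]
Stage 5 (CLIP -1 10): clip(0,-1,10)=0, clip(0,-1,10)=0, clip(5,-1,10)=5, clip(13,-1,10)=10, clip(15,-1,10)=10 -> [0, 0, 5, 10, 10]
Output sum: 25

Answer: 25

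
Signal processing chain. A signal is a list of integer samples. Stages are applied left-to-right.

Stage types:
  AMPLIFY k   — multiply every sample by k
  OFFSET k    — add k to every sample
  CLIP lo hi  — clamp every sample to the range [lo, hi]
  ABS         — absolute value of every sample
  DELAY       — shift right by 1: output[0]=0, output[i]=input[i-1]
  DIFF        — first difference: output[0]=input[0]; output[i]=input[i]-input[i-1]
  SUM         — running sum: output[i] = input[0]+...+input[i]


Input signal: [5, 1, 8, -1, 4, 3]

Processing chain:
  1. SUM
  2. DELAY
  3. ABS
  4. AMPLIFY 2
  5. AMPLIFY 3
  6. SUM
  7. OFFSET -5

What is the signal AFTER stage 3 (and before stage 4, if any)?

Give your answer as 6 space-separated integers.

Input: [5, 1, 8, -1, 4, 3]
Stage 1 (SUM): sum[0..0]=5, sum[0..1]=6, sum[0..2]=14, sum[0..3]=13, sum[0..4]=17, sum[0..5]=20 -> [5, 6, 14, 13, 17, 20]
Stage 2 (DELAY): [0, 5, 6, 14, 13, 17] = [0, 5, 6, 14, 13, 17] -> [0, 5, 6, 14, 13, 17]
Stage 3 (ABS): |0|=0, |5|=5, |6|=6, |14|=14, |13|=13, |17|=17 -> [0, 5, 6, 14, 13, 17]

Answer: 0 5 6 14 13 17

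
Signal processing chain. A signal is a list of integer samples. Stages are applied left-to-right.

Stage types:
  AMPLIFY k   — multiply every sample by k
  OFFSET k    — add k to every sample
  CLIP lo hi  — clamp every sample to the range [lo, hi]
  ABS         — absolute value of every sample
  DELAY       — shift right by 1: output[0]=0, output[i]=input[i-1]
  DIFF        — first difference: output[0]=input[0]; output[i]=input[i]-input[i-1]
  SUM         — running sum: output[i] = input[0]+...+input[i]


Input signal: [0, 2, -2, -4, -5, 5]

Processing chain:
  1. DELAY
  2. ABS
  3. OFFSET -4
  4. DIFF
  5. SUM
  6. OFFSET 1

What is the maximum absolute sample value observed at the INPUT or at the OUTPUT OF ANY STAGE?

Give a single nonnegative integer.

Input: [0, 2, -2, -4, -5, 5] (max |s|=5)
Stage 1 (DELAY): [0, 0, 2, -2, -4, -5] = [0, 0, 2, -2, -4, -5] -> [0, 0, 2, -2, -4, -5] (max |s|=5)
Stage 2 (ABS): |0|=0, |0|=0, |2|=2, |-2|=2, |-4|=4, |-5|=5 -> [0, 0, 2, 2, 4, 5] (max |s|=5)
Stage 3 (OFFSET -4): 0+-4=-4, 0+-4=-4, 2+-4=-2, 2+-4=-2, 4+-4=0, 5+-4=1 -> [-4, -4, -2, -2, 0, 1] (max |s|=4)
Stage 4 (DIFF): s[0]=-4, -4--4=0, -2--4=2, -2--2=0, 0--2=2, 1-0=1 -> [-4, 0, 2, 0, 2, 1] (max |s|=4)
Stage 5 (SUM): sum[0..0]=-4, sum[0..1]=-4, sum[0..2]=-2, sum[0..3]=-2, sum[0..4]=0, sum[0..5]=1 -> [-4, -4, -2, -2, 0, 1] (max |s|=4)
Stage 6 (OFFSET 1): -4+1=-3, -4+1=-3, -2+1=-1, -2+1=-1, 0+1=1, 1+1=2 -> [-3, -3, -1, -1, 1, 2] (max |s|=3)
Overall max amplitude: 5

Answer: 5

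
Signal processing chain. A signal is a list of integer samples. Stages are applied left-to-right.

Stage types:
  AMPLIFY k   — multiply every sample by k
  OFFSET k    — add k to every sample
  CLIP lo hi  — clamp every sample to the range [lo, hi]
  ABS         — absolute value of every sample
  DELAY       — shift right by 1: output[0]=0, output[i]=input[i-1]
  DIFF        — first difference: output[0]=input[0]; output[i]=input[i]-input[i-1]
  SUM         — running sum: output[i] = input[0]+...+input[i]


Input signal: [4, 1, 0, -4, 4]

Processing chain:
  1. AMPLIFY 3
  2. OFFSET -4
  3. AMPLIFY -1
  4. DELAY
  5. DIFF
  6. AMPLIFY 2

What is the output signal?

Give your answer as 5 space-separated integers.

Input: [4, 1, 0, -4, 4]
Stage 1 (AMPLIFY 3): 4*3=12, 1*3=3, 0*3=0, -4*3=-12, 4*3=12 -> [12, 3, 0, -12, 12]
Stage 2 (OFFSET -4): 12+-4=8, 3+-4=-1, 0+-4=-4, -12+-4=-16, 12+-4=8 -> [8, -1, -4, -16, 8]
Stage 3 (AMPLIFY -1): 8*-1=-8, -1*-1=1, -4*-1=4, -16*-1=16, 8*-1=-8 -> [-8, 1, 4, 16, -8]
Stage 4 (DELAY): [0, -8, 1, 4, 16] = [0, -8, 1, 4, 16] -> [0, -8, 1, 4, 16]
Stage 5 (DIFF): s[0]=0, -8-0=-8, 1--8=9, 4-1=3, 16-4=12 -> [0, -8, 9, 3, 12]
Stage 6 (AMPLIFY 2): 0*2=0, -8*2=-16, 9*2=18, 3*2=6, 12*2=24 -> [0, -16, 18, 6, 24]

Answer: 0 -16 18 6 24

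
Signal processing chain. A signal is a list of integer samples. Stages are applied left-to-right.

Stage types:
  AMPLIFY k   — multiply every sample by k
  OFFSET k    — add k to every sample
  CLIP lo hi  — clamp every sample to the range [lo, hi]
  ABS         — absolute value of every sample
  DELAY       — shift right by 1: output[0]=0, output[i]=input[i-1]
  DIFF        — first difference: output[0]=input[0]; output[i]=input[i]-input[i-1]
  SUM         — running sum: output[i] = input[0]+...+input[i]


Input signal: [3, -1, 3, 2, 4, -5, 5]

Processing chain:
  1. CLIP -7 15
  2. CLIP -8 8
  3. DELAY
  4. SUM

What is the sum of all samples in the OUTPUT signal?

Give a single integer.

Answer: 34

Derivation:
Input: [3, -1, 3, 2, 4, -5, 5]
Stage 1 (CLIP -7 15): clip(3,-7,15)=3, clip(-1,-7,15)=-1, clip(3,-7,15)=3, clip(2,-7,15)=2, clip(4,-7,15)=4, clip(-5,-7,15)=-5, clip(5,-7,15)=5 -> [3, -1, 3, 2, 4, -5, 5]
Stage 2 (CLIP -8 8): clip(3,-8,8)=3, clip(-1,-8,8)=-1, clip(3,-8,8)=3, clip(2,-8,8)=2, clip(4,-8,8)=4, clip(-5,-8,8)=-5, clip(5,-8,8)=5 -> [3, -1, 3, 2, 4, -5, 5]
Stage 3 (DELAY): [0, 3, -1, 3, 2, 4, -5] = [0, 3, -1, 3, 2, 4, -5] -> [0, 3, -1, 3, 2, 4, -5]
Stage 4 (SUM): sum[0..0]=0, sum[0..1]=3, sum[0..2]=2, sum[0..3]=5, sum[0..4]=7, sum[0..5]=11, sum[0..6]=6 -> [0, 3, 2, 5, 7, 11, 6]
Output sum: 34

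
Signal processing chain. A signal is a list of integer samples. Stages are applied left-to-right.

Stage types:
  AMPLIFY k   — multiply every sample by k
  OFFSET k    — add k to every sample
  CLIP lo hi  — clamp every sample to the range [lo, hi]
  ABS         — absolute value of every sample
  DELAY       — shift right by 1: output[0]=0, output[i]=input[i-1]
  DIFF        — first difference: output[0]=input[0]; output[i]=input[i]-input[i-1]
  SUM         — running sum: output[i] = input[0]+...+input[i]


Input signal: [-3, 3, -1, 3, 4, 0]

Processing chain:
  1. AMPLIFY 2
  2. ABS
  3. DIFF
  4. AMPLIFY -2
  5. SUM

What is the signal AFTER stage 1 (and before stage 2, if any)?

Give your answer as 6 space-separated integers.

Answer: -6 6 -2 6 8 0

Derivation:
Input: [-3, 3, -1, 3, 4, 0]
Stage 1 (AMPLIFY 2): -3*2=-6, 3*2=6, -1*2=-2, 3*2=6, 4*2=8, 0*2=0 -> [-6, 6, -2, 6, 8, 0]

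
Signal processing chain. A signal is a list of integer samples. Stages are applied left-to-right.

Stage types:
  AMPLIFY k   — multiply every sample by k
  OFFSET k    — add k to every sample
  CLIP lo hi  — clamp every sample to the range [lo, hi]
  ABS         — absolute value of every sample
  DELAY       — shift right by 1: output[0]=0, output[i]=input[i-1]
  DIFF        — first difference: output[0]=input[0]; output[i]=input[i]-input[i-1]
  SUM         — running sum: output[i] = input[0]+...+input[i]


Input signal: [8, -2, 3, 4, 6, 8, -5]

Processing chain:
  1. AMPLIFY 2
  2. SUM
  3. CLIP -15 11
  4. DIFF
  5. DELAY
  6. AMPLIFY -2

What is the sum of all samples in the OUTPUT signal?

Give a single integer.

Input: [8, -2, 3, 4, 6, 8, -5]
Stage 1 (AMPLIFY 2): 8*2=16, -2*2=-4, 3*2=6, 4*2=8, 6*2=12, 8*2=16, -5*2=-10 -> [16, -4, 6, 8, 12, 16, -10]
Stage 2 (SUM): sum[0..0]=16, sum[0..1]=12, sum[0..2]=18, sum[0..3]=26, sum[0..4]=38, sum[0..5]=54, sum[0..6]=44 -> [16, 12, 18, 26, 38, 54, 44]
Stage 3 (CLIP -15 11): clip(16,-15,11)=11, clip(12,-15,11)=11, clip(18,-15,11)=11, clip(26,-15,11)=11, clip(38,-15,11)=11, clip(54,-15,11)=11, clip(44,-15,11)=11 -> [11, 11, 11, 11, 11, 11, 11]
Stage 4 (DIFF): s[0]=11, 11-11=0, 11-11=0, 11-11=0, 11-11=0, 11-11=0, 11-11=0 -> [11, 0, 0, 0, 0, 0, 0]
Stage 5 (DELAY): [0, 11, 0, 0, 0, 0, 0] = [0, 11, 0, 0, 0, 0, 0] -> [0, 11, 0, 0, 0, 0, 0]
Stage 6 (AMPLIFY -2): 0*-2=0, 11*-2=-22, 0*-2=0, 0*-2=0, 0*-2=0, 0*-2=0, 0*-2=0 -> [0, -22, 0, 0, 0, 0, 0]
Output sum: -22

Answer: -22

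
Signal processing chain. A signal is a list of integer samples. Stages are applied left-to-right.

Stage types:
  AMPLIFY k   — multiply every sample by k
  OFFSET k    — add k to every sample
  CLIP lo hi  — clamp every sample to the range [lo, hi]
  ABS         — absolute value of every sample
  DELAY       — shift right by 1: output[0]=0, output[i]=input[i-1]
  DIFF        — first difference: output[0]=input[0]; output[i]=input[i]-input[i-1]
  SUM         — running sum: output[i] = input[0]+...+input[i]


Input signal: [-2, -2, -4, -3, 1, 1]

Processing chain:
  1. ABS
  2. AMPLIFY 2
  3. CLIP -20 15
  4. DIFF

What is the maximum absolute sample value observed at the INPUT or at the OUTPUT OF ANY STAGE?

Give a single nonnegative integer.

Input: [-2, -2, -4, -3, 1, 1] (max |s|=4)
Stage 1 (ABS): |-2|=2, |-2|=2, |-4|=4, |-3|=3, |1|=1, |1|=1 -> [2, 2, 4, 3, 1, 1] (max |s|=4)
Stage 2 (AMPLIFY 2): 2*2=4, 2*2=4, 4*2=8, 3*2=6, 1*2=2, 1*2=2 -> [4, 4, 8, 6, 2, 2] (max |s|=8)
Stage 3 (CLIP -20 15): clip(4,-20,15)=4, clip(4,-20,15)=4, clip(8,-20,15)=8, clip(6,-20,15)=6, clip(2,-20,15)=2, clip(2,-20,15)=2 -> [4, 4, 8, 6, 2, 2] (max |s|=8)
Stage 4 (DIFF): s[0]=4, 4-4=0, 8-4=4, 6-8=-2, 2-6=-4, 2-2=0 -> [4, 0, 4, -2, -4, 0] (max |s|=4)
Overall max amplitude: 8

Answer: 8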